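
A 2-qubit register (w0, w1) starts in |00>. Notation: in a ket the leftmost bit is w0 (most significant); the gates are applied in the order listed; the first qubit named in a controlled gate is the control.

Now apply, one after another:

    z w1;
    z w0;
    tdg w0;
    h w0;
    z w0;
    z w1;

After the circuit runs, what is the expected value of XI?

The observable XI averages to -1.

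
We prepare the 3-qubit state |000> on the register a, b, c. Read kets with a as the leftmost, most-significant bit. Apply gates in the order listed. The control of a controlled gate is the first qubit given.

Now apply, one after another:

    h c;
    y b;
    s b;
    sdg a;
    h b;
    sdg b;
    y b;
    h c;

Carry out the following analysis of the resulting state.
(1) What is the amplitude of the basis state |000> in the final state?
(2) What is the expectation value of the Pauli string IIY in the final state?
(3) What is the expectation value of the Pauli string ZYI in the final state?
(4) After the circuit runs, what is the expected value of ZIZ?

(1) The final state's coefficient on |000> equals -sqrt(2)/2.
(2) In the final state, IIY has expectation 0.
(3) The observable ZYI averages to 1.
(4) The observable ZIZ averages to 1.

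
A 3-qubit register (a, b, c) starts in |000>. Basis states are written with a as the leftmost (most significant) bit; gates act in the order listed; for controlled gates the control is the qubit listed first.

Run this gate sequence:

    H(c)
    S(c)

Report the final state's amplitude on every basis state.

After the circuit, the state carries amplitude sqrt(2)/2 on |000>, sqrt(2)*I/2 on |001>, and 0 on every other basis state.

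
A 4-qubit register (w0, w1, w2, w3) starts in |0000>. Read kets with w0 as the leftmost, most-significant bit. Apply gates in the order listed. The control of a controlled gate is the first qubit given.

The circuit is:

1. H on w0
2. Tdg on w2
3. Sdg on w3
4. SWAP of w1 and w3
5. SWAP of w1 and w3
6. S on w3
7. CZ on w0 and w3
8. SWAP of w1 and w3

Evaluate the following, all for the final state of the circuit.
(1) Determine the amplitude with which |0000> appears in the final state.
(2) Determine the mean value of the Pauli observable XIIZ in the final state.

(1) The amplitude on |0000> is sqrt(2)/2. Key observation: gates 3-6 undo each other exactly, leaving only the rest of the circuit to track.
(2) In the final state, XIIZ has expectation 1.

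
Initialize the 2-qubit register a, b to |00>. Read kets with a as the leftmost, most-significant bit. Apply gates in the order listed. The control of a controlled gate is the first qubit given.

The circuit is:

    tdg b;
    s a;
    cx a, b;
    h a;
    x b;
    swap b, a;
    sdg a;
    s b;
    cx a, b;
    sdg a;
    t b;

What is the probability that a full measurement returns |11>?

A full measurement returns |11> with probability 1/2.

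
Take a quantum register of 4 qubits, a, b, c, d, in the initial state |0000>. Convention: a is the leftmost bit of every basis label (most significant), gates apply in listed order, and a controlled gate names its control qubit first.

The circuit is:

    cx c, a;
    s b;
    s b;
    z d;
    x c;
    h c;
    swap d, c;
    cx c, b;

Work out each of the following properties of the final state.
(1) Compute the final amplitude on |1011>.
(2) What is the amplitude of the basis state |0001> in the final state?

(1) The amplitude on |1011> is 0.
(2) |0001> carries amplitude -sqrt(2)/2 in the final state.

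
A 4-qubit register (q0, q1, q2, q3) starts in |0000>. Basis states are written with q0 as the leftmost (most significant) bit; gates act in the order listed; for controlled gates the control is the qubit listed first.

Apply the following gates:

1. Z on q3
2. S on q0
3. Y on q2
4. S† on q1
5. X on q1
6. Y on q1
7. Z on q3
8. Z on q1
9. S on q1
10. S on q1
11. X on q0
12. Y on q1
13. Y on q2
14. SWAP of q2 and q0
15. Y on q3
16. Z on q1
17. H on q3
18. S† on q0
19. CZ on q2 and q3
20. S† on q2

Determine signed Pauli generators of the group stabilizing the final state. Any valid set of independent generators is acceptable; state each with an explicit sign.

One valid set of independent stabilizer generators is +IIIX, +ZIII, -IZII, -IIZI (any independent generating set of the same group is equally correct).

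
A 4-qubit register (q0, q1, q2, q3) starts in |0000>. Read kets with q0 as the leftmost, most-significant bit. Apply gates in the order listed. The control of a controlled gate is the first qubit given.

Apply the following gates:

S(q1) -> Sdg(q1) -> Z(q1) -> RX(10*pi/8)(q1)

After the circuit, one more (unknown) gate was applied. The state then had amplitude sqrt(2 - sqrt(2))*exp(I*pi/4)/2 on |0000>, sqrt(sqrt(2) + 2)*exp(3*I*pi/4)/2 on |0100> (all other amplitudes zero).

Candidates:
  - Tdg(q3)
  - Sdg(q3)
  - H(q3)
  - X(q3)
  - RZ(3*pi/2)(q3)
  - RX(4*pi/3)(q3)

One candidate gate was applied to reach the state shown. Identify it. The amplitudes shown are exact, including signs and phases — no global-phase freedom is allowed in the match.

It was RZ(3*pi/2)(q3) that produced the state shown. Key observation: steps 1-2 multiply out to the identity, so the circuit reduces to the remaining gates.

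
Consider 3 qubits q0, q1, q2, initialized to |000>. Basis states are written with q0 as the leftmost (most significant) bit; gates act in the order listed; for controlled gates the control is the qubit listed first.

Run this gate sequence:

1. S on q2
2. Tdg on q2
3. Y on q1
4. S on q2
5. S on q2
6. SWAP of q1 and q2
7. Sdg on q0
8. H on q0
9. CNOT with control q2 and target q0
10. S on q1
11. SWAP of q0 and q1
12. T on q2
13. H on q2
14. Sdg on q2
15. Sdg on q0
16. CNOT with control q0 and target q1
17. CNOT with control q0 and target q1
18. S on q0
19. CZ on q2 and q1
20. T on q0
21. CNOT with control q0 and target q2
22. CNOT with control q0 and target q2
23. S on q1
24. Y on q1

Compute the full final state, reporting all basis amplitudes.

After the circuit, the state carries amplitude exp(3*I*pi/4)/2 on |000>, exp(I*pi/4)/2 on |001>, -exp(I*pi/4)/2 on |010>, -exp(3*I*pi/4)/2 on |011>, 0 on |100>, 0 on |101>, 0 on |110>, 0 on |111>. Key observation: steps 15-18 multiply out to the identity, so the circuit reduces to the remaining gates.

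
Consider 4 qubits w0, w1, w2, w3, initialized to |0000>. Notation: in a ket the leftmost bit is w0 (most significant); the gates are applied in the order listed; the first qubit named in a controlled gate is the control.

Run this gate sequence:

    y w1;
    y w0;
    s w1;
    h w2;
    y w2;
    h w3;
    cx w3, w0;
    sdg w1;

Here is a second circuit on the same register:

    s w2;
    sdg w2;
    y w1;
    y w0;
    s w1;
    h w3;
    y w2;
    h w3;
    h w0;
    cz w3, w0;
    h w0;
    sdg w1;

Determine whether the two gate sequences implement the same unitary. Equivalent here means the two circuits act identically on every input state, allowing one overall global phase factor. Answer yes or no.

No — the two circuits implement different unitaries, even allowing a global phase.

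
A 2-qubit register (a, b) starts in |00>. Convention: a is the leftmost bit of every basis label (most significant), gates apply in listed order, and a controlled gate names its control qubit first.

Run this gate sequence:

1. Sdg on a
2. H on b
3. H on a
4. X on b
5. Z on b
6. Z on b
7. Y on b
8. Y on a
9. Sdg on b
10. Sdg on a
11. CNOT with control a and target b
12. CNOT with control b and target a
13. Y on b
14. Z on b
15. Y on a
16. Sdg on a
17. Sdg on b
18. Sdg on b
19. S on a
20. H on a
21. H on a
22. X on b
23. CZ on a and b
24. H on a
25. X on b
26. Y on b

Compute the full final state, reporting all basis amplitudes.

The resulting statevector has amplitude -sqrt(2)*I/2 on |00>, -sqrt(2)/2 on |01>, 0 on |10>, 0 on |11>.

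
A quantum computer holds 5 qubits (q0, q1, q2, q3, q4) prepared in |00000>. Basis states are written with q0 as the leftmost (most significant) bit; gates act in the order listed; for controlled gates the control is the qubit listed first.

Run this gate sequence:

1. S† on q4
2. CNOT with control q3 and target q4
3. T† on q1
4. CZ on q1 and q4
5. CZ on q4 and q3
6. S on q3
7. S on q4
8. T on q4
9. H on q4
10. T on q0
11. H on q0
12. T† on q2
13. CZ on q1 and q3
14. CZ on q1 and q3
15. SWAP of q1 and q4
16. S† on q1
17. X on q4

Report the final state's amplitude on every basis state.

After the circuit, the state carries amplitude 1/2 on |00001>, -I/2 on |01001>, 1/2 on |10001>, -I/2 on |11001>, and 0 on every other basis state.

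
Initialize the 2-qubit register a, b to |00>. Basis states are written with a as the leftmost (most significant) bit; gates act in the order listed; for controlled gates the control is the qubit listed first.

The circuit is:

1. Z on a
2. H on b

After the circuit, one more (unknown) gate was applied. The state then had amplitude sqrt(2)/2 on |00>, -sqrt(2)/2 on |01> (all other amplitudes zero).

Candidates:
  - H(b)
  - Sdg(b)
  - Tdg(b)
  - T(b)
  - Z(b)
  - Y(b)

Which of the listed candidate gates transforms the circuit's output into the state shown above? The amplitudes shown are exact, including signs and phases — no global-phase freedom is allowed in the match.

The applied gate was Z(b).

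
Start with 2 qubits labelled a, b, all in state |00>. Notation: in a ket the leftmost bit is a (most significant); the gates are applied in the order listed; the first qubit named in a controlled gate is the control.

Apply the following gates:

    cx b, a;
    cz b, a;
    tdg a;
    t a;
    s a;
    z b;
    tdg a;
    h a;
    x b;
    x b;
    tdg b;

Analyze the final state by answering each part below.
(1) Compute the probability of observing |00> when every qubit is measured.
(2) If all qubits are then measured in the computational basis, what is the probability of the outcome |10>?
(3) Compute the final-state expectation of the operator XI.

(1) A full measurement returns |00> with probability 1/2. Key observation: gates 9-10 undo each other exactly, leaving only the rest of the circuit to track.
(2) A full measurement returns |10> with probability 1/2.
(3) In the final state, XI has expectation 1.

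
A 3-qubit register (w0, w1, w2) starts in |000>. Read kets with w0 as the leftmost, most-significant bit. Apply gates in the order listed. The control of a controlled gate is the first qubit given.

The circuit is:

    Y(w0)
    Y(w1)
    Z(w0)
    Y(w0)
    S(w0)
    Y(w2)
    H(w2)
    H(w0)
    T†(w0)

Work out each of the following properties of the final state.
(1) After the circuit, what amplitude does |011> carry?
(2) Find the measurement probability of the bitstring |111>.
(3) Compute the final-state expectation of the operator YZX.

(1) |011> carries amplitude -1/2 in the final state.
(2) The probability of measuring |111> is 1/4.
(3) The expectation value of YZX is -sqrt(2)/2.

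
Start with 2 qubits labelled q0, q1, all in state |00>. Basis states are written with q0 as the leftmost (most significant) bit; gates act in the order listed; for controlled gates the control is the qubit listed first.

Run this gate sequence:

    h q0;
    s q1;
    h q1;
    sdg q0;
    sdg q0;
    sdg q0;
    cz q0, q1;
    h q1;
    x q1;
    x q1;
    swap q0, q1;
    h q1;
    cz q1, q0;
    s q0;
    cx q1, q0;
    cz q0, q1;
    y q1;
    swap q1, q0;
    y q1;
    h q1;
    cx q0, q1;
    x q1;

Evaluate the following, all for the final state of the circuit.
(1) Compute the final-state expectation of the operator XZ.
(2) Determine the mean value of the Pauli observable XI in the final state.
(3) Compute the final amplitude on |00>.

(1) In the final state, XZ has expectation -1.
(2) In the final state, XI has expectation -1.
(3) |00> carries amplitude sqrt(2)/2 in the final state.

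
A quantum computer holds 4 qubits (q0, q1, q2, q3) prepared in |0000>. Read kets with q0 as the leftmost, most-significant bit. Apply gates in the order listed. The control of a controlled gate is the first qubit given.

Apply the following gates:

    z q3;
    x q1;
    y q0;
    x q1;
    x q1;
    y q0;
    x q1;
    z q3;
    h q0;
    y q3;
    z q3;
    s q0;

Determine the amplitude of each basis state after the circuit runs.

The final amplitudes are -sqrt(2)*I/2 on |0001>, sqrt(2)/2 on |1001>, and 0 on every other basis state. Key observation: steps 1-8 multiply out to the identity, so the circuit reduces to the remaining gates.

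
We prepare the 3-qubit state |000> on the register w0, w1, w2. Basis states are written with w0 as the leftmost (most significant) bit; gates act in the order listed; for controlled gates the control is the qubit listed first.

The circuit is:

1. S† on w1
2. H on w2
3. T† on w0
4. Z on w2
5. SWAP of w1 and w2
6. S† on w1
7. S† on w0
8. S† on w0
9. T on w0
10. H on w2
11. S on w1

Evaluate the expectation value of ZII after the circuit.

The expectation value of ZII is 1.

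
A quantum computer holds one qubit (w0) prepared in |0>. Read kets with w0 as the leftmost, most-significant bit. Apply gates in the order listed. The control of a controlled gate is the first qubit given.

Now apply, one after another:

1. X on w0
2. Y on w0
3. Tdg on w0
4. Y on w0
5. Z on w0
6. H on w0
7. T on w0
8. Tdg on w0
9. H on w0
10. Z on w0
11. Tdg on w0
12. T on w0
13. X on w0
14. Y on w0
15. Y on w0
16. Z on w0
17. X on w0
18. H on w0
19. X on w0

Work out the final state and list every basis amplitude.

The final amplitudes are -sqrt(2)/2 on |0>, sqrt(2)/2 on |1>. Key observation: steps 5-10 multiply out to the identity, so the circuit reduces to the remaining gates.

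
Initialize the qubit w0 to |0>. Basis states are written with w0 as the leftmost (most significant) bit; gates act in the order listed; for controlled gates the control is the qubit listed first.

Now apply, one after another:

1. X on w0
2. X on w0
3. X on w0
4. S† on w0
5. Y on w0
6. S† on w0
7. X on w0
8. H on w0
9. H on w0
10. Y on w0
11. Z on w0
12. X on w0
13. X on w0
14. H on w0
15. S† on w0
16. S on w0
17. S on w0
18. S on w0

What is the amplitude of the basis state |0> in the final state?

The amplitude on |0> is sqrt(2)*I/2.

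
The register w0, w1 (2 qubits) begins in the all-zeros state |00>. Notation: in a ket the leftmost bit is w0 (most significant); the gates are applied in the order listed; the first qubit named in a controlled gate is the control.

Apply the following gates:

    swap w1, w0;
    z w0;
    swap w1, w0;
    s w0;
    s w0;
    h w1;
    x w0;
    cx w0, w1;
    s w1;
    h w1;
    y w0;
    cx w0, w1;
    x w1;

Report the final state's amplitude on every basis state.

The resulting statevector has amplitude -1/2 - I/2 on |00>, 1/2 - I/2 on |01>, 0 on |10>, 0 on |11>.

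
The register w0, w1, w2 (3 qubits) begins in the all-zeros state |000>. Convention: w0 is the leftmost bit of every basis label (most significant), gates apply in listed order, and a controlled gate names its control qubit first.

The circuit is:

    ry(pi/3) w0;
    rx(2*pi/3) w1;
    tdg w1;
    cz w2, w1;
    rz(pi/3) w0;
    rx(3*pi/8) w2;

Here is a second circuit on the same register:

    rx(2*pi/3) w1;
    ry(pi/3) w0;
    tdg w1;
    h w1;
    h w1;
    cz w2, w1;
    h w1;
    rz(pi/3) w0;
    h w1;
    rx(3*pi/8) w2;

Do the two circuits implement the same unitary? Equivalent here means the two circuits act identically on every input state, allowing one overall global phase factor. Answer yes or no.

Yes, they are equivalent — the unitaries differ by at most a global phase.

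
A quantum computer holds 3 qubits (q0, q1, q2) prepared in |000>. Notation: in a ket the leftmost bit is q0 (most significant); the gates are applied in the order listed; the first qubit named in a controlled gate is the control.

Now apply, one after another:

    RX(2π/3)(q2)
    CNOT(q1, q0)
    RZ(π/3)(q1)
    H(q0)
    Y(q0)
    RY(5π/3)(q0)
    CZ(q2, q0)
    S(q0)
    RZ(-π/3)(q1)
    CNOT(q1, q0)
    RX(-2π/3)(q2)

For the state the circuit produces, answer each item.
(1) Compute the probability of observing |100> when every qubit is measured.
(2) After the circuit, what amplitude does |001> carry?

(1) A full measurement returns |100> with probability sqrt(3)/16 + 1/8.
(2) The final state's coefficient on |001> equals 0.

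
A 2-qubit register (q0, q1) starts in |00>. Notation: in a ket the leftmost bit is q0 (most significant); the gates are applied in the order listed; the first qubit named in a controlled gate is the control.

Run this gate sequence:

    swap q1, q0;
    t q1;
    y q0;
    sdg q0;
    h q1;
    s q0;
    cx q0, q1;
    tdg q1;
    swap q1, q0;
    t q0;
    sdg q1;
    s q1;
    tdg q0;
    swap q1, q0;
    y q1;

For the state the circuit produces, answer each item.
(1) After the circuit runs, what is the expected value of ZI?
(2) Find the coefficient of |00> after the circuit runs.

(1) The observable ZI averages to -1.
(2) |00> carries amplitude 0 in the final state.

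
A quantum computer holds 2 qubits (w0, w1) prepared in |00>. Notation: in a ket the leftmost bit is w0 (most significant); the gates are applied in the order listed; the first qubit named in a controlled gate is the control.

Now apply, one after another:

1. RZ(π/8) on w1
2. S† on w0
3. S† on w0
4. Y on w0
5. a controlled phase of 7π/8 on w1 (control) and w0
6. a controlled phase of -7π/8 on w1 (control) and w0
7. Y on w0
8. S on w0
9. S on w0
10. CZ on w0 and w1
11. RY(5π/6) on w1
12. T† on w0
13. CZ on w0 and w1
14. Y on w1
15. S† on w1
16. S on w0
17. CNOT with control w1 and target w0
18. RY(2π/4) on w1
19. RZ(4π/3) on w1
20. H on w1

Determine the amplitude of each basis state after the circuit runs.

The final amplitudes are -sqrt(2)*I*exp(29*I*pi/48)/8 - sqrt(6)*I*exp(29*I*pi/48)/8 - sqrt(2)*I*exp(-35*I*pi/48)/8 - sqrt(6)*I*exp(-35*I*pi/48)/8 on |00>, sqrt(6)*I*exp(29*I*pi/48)/8 + sqrt(2)*I*exp(29*I*pi/48)/8 - sqrt(2)*I*exp(-35*I*pi/48)/8 - sqrt(6)*I*exp(-35*I*pi/48)/8 on |01>, -sqrt(2)*exp(29*I*pi/48)/8 + sqrt(2)*exp(-35*I*pi/48)/8 - sqrt(6)*exp(-35*I*pi/48)/8 + sqrt(6)*exp(29*I*pi/48)/8 on |10>, -sqrt(6)*exp(29*I*pi/48)/8 + sqrt(2)*exp(-35*I*pi/48)/8 + sqrt(2)*exp(29*I*pi/48)/8 - sqrt(6)*exp(-35*I*pi/48)/8 on |11>. Key observation: steps 2-9 multiply out to the identity, so the circuit reduces to the remaining gates.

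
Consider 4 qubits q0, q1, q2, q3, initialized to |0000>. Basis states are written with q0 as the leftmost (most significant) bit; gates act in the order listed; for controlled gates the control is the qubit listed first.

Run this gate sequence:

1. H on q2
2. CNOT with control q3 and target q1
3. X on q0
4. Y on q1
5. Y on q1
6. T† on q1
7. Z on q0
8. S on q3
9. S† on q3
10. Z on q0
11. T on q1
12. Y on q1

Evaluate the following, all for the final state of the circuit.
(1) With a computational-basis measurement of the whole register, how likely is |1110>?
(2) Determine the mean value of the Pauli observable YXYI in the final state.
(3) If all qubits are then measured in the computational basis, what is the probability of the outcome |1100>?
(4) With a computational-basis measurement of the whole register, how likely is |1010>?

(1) The probability of measuring |1110> is 1/2. Key observation: the block from step 5 through step 12 cancels to the identity and can be dropped.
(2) In the final state, YXYI has expectation 0.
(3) A full measurement returns |1100> with probability 1/2.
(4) A full measurement returns |1010> with probability 0.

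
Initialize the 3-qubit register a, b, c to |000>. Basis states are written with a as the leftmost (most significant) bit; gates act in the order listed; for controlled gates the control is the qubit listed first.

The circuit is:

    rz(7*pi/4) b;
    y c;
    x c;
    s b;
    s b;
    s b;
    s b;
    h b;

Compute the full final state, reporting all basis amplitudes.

The final amplitudes are -sqrt(2)*exp(5*I*pi/8)/2 on |000>, -sqrt(2)*exp(5*I*pi/8)/2 on |010>, and 0 on every other basis state. Key observation: steps 4-7 multiply out to the identity, so the circuit reduces to the remaining gates.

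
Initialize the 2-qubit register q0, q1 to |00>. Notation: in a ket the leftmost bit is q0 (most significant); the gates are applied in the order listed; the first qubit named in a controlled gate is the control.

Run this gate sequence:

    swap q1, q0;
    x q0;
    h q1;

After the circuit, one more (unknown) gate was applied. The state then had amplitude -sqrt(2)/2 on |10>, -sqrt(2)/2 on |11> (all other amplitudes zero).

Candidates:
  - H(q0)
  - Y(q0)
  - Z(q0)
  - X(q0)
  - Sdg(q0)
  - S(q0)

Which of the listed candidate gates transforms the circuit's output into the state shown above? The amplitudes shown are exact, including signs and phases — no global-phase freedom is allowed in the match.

It was Z(q0) that produced the state shown.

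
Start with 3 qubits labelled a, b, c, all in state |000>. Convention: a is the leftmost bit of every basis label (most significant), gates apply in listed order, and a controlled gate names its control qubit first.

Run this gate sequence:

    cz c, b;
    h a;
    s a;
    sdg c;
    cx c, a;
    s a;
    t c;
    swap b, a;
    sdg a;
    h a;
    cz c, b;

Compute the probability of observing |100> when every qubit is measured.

A full measurement returns |100> with probability 1/4.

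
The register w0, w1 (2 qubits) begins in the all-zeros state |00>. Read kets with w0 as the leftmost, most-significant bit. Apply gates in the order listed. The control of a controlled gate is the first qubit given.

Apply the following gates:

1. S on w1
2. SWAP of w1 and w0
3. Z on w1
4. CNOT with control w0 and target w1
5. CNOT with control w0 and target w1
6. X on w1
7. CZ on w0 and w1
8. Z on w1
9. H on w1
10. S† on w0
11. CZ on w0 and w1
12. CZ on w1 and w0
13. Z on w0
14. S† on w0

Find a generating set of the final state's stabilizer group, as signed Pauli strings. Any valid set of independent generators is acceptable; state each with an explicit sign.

One valid set of independent stabilizer generators is -IX, +ZI (any independent generating set of the same group is equally correct).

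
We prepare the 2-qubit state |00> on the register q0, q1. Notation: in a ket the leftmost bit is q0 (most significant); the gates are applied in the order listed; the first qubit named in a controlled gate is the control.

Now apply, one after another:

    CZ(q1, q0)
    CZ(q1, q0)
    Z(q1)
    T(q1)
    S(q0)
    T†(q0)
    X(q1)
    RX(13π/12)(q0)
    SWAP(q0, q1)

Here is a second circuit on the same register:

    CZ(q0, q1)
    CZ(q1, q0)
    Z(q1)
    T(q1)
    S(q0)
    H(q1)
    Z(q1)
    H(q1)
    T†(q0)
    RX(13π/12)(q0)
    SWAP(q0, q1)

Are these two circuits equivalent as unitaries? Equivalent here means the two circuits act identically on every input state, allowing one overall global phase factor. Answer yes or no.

Yes: on every input state the two circuits agree up to one overall phase factor.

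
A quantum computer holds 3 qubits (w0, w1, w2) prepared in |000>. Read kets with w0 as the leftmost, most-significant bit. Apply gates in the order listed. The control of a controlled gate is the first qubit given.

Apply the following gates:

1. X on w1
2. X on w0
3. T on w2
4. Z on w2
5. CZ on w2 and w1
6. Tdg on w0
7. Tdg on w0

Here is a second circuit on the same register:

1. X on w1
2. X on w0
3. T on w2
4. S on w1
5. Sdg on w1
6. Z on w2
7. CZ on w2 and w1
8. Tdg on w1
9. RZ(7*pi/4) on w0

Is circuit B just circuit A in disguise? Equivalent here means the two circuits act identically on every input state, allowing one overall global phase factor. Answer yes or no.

No, they are not equivalent — no single phase factor reconciles the two unitaries.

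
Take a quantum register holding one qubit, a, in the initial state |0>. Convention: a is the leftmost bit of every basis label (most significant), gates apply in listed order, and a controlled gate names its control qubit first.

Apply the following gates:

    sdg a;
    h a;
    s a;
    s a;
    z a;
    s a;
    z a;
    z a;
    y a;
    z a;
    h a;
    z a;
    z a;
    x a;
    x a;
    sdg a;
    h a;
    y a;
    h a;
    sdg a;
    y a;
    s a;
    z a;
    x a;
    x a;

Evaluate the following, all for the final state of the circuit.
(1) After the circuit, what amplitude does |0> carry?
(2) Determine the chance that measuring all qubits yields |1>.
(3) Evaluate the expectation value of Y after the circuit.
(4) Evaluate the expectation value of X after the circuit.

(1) |0> carries amplitude 1/2 + I/2 in the final state.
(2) Outcome |1> occurs with probability 1/2.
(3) The expectation value of Y is 0.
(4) The expectation value of X is 1.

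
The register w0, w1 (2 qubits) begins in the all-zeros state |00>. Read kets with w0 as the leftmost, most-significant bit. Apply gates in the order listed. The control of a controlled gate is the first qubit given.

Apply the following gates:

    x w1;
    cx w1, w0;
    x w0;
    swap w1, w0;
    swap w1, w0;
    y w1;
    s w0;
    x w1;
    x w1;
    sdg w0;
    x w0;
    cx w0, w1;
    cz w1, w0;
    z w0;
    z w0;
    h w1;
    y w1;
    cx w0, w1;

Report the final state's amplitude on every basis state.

The final amplitudes are 0 on |00>, 0 on |01>, -sqrt(2)/2 on |10>, -sqrt(2)/2 on |11>. Key observation: gates 7-10 undo each other exactly, leaving only the rest of the circuit to track.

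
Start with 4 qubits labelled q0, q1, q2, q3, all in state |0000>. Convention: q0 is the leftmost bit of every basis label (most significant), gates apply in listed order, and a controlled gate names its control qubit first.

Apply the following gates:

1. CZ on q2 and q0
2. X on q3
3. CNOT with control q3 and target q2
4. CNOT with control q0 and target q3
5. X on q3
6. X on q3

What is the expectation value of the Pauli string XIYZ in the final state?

The observable XIYZ averages to 0.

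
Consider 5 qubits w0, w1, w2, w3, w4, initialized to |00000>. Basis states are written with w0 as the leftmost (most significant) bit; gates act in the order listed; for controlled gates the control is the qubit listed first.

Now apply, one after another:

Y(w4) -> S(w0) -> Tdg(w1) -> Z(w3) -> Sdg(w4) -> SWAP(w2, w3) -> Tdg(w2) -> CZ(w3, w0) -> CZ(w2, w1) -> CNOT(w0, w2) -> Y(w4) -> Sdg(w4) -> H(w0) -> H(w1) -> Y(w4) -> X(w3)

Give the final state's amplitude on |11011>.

|11011> carries amplitude 1/2 in the final state.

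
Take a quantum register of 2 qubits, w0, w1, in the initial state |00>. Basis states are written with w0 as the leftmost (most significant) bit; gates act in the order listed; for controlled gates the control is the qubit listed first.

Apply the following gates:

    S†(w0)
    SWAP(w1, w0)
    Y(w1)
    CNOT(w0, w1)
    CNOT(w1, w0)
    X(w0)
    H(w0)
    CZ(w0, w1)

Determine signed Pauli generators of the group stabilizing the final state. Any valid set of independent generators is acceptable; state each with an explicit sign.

The stabilizer group can be generated by -XI, -IZ, among other valid generating sets.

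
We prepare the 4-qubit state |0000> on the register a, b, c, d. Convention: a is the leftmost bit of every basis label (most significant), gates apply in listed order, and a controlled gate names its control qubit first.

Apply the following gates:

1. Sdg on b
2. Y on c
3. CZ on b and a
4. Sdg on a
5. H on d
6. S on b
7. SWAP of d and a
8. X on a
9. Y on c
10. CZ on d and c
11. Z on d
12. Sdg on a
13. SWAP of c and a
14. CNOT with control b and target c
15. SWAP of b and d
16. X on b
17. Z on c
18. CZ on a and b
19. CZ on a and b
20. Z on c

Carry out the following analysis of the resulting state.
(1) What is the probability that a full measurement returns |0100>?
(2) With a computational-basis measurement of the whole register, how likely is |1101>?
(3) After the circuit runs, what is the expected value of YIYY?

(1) The probability of measuring |0100> is 1/2. Key observation: the block from step 17 through step 20 cancels to the identity and can be dropped.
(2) A full measurement returns |1101> with probability 0.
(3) The observable YIYY averages to 0.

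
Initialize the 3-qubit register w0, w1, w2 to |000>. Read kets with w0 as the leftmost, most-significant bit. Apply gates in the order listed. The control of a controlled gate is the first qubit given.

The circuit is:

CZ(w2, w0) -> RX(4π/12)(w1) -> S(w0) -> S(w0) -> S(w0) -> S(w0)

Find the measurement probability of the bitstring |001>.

A full measurement returns |001> with probability 0.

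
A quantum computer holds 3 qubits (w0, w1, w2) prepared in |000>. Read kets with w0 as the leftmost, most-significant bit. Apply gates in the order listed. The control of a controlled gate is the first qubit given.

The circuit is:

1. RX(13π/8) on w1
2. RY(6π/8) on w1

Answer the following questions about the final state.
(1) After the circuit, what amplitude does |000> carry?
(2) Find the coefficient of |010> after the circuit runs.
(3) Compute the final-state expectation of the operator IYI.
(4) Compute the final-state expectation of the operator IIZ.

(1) |000> carries amplitude -sqrt(1/2 - sqrt(2)/4)*cos(3*pi/16) + I*sqrt(sqrt(2)/4 + 1/2)*sin(3*pi/16) in the final state.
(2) The final state's coefficient on |010> equals -sqrt(sqrt(2)/4 + 1/2)*cos(3*pi/16) - I*sqrt(1/2 - sqrt(2)/4)*sin(3*pi/16).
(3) In the final state, IYI has expectation sqrt(sqrt(2) + 2)/2.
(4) The observable IIZ averages to 1.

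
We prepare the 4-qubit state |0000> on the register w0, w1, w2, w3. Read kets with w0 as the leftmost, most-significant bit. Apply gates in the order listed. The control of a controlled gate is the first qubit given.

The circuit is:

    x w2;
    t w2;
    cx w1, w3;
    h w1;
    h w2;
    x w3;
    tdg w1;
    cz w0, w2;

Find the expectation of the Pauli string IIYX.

In the final state, IIYX has expectation 0.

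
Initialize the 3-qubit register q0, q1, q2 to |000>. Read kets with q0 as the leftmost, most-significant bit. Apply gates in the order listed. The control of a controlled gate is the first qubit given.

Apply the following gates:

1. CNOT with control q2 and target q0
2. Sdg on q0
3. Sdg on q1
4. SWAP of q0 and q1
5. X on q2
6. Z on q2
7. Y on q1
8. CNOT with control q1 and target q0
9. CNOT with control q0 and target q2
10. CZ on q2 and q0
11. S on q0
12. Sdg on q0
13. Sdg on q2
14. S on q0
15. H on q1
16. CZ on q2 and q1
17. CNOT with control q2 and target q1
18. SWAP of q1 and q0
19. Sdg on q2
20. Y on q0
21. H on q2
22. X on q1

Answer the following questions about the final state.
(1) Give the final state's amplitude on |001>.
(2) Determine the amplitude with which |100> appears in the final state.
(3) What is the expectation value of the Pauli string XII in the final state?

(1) The amplitude on |001> is I/2. Key observation: steps 11-12 multiply out to the identity, so the circuit reduces to the remaining gates.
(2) |100> carries amplitude I/2 in the final state.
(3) The expectation value of XII is 1.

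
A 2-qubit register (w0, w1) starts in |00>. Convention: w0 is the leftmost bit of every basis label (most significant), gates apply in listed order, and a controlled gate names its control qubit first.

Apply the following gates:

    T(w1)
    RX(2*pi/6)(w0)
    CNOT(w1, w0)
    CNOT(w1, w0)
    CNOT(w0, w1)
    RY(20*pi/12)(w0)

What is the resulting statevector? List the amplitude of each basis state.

After the circuit, the state carries amplitude -3/4 on |00>, I/4 on |01>, sqrt(3)/4 on |10>, sqrt(3)*I/4 on |11>.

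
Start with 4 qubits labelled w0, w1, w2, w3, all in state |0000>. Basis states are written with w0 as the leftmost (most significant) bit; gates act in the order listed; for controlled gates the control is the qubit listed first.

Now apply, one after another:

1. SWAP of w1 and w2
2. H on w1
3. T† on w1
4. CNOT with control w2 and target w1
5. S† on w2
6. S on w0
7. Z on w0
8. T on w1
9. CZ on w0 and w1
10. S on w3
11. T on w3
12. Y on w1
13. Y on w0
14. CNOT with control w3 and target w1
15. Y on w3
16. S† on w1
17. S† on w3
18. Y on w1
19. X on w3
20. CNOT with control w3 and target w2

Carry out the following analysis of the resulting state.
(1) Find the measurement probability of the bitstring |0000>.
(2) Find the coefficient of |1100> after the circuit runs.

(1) Outcome |0000> occurs with probability 0.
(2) |1100> carries amplitude sqrt(2)*I/2 in the final state.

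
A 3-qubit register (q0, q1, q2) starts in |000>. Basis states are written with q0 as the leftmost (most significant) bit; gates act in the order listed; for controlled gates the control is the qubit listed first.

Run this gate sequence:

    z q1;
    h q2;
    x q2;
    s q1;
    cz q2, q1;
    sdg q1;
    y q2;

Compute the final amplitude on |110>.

|110> carries amplitude 0 in the final state.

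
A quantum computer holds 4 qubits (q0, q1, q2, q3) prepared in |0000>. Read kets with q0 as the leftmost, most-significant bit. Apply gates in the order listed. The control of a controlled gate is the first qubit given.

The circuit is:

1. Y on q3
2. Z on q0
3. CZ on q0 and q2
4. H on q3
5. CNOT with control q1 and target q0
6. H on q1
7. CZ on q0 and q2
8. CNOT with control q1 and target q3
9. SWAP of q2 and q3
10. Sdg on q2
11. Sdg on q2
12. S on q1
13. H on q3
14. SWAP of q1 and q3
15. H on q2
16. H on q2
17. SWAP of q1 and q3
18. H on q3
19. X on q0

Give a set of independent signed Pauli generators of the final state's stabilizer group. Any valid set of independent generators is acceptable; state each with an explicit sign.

The stabilizer group can be generated by -IYII, +IIXI, -ZIII, +IIIZ, among other valid generating sets. Key observation: steps 13-18 multiply out to the identity, so the circuit reduces to the remaining gates.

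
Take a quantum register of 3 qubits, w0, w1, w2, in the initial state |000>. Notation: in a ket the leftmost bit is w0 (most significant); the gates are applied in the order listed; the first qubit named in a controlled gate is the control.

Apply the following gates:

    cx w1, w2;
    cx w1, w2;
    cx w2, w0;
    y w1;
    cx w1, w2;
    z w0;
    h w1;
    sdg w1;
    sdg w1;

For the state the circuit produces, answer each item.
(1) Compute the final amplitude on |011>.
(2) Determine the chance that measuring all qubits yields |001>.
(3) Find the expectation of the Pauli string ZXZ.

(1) The amplitude on |011> is sqrt(2)*I/2. Key observation: steps 1-2 multiply out to the identity, so the circuit reduces to the remaining gates.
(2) A full measurement returns |001> with probability 1/2.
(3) In the final state, ZXZ has expectation -1.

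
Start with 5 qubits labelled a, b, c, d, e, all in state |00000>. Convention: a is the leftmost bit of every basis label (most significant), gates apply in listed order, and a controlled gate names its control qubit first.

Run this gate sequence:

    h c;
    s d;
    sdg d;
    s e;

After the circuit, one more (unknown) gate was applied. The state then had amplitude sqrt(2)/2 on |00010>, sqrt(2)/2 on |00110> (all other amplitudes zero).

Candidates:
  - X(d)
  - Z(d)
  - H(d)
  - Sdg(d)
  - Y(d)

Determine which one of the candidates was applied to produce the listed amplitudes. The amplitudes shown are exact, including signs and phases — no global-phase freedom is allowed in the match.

The unique candidate consistent with the amplitudes is X(d).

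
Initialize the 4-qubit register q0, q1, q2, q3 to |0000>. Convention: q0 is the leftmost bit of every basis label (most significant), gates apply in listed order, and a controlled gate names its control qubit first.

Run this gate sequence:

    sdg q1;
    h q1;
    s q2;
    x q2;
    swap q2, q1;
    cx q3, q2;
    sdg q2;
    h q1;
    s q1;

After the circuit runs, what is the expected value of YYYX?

The observable YYYX averages to 0.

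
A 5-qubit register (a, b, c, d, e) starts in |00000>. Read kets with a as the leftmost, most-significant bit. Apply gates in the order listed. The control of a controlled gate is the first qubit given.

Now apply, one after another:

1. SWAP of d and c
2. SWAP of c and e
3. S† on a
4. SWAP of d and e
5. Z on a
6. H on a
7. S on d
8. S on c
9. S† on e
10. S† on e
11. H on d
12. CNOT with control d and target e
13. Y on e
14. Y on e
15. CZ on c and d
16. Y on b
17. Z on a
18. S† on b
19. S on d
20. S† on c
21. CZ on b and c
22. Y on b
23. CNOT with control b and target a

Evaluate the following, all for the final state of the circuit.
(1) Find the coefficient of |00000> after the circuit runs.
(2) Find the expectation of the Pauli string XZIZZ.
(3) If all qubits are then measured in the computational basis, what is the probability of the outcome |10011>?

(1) |00000> carries amplitude -I/2 in the final state.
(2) In the final state, XZIZZ has expectation -1.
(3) A full measurement returns |10011> with probability 1/4.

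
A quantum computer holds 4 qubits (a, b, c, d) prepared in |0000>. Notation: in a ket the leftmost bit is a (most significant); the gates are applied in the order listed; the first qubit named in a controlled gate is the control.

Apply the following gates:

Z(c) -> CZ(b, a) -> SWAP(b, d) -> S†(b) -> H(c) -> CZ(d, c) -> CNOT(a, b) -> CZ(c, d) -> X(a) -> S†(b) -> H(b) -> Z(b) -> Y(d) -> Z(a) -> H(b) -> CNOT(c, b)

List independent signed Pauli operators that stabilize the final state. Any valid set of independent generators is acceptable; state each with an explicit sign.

The stabilizer group can be generated by +IXXI, -ZIII, -IZZI, -IIIZ, among other valid generating sets.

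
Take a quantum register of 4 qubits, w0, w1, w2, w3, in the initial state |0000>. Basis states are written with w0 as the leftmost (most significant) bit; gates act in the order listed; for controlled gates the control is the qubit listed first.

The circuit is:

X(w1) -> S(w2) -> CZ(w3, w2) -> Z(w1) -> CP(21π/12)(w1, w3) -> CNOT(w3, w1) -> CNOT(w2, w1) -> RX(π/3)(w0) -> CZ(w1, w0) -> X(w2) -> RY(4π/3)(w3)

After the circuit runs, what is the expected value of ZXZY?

The observable ZXZY averages to 0.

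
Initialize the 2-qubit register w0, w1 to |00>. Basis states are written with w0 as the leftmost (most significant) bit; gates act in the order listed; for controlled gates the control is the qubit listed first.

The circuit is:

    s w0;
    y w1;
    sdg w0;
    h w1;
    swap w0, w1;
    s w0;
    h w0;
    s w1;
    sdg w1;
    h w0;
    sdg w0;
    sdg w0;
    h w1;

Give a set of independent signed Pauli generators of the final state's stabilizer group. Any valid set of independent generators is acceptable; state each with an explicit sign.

The final state is stabilized by the group generated by +YI, +IX; other independent generating sets are equally valid. Key observation: steps 6-11 multiply out to the identity, so the circuit reduces to the remaining gates.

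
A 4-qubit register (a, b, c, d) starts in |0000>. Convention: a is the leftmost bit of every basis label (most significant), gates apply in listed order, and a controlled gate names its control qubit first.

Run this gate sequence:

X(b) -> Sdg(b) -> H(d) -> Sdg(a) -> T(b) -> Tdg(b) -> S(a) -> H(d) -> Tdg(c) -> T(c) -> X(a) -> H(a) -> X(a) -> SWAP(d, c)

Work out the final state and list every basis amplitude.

After the circuit, the state carries amplitude sqrt(2)*I/2 on |0100>, -sqrt(2)*I/2 on |1100>, and 0 on every other basis state.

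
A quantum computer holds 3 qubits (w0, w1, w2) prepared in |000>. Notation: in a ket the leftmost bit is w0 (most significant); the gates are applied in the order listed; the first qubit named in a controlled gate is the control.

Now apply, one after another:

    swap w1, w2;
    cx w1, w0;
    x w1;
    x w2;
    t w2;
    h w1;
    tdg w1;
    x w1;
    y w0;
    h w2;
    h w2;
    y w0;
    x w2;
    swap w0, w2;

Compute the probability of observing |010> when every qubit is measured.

The probability of measuring |010> is 1/2. Key observation: gates 9-12 undo each other exactly, leaving only the rest of the circuit to track.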